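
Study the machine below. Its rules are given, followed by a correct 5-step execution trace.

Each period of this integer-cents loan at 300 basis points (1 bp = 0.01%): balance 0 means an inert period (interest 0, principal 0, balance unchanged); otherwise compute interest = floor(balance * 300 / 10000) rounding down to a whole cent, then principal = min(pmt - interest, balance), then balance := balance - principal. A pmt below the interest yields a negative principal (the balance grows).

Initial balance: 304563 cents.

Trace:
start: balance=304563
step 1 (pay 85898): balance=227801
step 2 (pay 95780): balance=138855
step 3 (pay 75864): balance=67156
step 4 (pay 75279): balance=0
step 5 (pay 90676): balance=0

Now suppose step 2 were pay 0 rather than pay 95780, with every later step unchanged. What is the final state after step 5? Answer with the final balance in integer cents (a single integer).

7694

(re-executing from step 2 with the substitution; state before step 2: balance=227801)
step 2 (pay 0): balance=234635
step 3 (pay 75864): balance=165810
step 4 (pay 75279): balance=95505
step 5 (pay 90676): balance=7694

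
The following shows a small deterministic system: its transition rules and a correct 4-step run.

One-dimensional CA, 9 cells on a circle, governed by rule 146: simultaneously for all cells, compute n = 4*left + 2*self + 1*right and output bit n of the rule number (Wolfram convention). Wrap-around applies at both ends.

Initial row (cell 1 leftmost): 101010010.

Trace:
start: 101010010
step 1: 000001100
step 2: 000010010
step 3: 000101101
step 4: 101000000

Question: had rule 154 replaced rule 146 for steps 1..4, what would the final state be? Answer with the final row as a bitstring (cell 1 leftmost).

(re-executing steps 1..4 under rule 154; state before step 1: 101010010)
step 1: 000001100
step 2: 000011010
step 3: 000110001
step 4: 101101010

101101010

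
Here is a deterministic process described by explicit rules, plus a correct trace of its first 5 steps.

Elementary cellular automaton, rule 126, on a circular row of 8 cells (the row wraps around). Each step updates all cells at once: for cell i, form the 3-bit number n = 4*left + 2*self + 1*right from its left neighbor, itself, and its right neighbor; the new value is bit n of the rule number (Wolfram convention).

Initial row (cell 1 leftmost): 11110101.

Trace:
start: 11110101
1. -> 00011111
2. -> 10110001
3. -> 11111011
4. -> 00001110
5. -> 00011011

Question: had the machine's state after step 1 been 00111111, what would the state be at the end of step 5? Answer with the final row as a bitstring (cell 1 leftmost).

state after step 1 := 00111111
2. -> 11100001
3. -> 00110011
4. -> 11111111
5. -> 00000000

00000000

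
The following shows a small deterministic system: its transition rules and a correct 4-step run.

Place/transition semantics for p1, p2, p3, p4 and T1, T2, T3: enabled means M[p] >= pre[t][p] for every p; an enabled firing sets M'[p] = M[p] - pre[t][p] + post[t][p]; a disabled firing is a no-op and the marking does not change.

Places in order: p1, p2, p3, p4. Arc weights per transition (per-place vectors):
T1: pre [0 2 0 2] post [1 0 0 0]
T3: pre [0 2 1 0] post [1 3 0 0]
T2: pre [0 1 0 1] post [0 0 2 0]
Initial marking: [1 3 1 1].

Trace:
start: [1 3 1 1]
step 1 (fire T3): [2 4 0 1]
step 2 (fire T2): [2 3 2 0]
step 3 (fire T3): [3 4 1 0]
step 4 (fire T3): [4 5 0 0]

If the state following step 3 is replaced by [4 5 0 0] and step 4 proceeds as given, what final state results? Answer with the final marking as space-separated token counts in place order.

4 5 0 0

state after step 3 := [4 5 0 0]
step 4 (fire T3): [4 5 0 0]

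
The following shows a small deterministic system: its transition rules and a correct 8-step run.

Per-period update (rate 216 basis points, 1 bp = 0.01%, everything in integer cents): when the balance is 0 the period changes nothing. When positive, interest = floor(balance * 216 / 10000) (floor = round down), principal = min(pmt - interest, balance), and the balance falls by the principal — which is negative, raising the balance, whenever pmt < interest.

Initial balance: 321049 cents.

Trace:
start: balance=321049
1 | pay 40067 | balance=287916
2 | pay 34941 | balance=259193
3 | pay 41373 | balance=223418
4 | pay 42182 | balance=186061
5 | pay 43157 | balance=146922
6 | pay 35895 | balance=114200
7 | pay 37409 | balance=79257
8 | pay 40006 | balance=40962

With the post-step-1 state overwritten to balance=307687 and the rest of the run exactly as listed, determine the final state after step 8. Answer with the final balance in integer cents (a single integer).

state after step 1 := balance=307687
2 | pay 34941 | balance=279392
3 | pay 41373 | balance=244053
4 | pay 42182 | balance=207142
5 | pay 43157 | balance=168459
6 | pay 35895 | balance=136202
7 | pay 37409 | balance=101734
8 | pay 40006 | balance=63925

63925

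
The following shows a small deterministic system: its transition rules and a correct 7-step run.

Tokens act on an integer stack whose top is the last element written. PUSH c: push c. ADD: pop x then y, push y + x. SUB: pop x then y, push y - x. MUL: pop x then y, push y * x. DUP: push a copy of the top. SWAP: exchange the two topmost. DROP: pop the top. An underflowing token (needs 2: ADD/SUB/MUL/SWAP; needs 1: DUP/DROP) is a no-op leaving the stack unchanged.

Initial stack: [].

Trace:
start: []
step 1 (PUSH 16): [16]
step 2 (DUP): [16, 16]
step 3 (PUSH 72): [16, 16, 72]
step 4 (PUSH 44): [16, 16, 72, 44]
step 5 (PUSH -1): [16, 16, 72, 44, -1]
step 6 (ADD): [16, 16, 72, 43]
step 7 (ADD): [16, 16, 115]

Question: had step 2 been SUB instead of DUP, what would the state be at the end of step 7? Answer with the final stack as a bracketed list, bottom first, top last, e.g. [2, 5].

[16, 115]

(re-executing from step 2 with the substitution; state before step 2: [16])
step 2 (SUB): [16]
step 3 (PUSH 72): [16, 72]
step 4 (PUSH 44): [16, 72, 44]
step 5 (PUSH -1): [16, 72, 44, -1]
step 6 (ADD): [16, 72, 43]
step 7 (ADD): [16, 115]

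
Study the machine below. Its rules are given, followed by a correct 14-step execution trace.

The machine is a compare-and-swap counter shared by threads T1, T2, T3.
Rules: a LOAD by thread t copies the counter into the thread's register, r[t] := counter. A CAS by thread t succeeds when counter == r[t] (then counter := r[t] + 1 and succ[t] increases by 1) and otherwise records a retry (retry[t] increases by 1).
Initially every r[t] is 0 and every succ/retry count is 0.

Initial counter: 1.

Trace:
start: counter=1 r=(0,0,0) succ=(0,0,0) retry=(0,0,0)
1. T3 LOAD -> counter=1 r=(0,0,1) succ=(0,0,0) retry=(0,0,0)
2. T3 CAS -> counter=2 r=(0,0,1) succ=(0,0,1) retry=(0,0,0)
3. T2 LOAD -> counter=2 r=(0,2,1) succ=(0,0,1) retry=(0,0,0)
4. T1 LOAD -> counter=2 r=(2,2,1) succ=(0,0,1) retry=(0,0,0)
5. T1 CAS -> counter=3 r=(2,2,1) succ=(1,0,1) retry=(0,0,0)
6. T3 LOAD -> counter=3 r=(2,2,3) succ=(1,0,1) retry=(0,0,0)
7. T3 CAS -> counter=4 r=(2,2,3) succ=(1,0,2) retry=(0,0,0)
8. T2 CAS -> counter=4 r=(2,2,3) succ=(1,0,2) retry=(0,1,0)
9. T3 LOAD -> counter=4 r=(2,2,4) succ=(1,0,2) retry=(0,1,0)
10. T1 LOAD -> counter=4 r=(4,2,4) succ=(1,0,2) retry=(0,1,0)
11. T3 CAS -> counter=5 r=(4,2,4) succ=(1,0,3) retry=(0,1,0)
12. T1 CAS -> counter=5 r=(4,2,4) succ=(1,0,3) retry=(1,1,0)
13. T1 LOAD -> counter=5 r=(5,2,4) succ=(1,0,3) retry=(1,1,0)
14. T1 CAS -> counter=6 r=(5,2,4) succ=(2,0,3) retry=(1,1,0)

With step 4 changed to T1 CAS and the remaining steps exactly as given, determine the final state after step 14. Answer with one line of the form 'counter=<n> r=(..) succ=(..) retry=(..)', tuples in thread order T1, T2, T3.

(re-executing from step 4 with the substitution; state before step 4: counter=2 r=(0,2,1) succ=(0,0,1) retry=(0,0,0))
4. T1 CAS -> counter=2 r=(0,2,1) succ=(0,0,1) retry=(1,0,0)
5. T1 CAS -> counter=2 r=(0,2,1) succ=(0,0,1) retry=(2,0,0)
6. T3 LOAD -> counter=2 r=(0,2,2) succ=(0,0,1) retry=(2,0,0)
7. T3 CAS -> counter=3 r=(0,2,2) succ=(0,0,2) retry=(2,0,0)
8. T2 CAS -> counter=3 r=(0,2,2) succ=(0,0,2) retry=(2,1,0)
9. T3 LOAD -> counter=3 r=(0,2,3) succ=(0,0,2) retry=(2,1,0)
10. T1 LOAD -> counter=3 r=(3,2,3) succ=(0,0,2) retry=(2,1,0)
11. T3 CAS -> counter=4 r=(3,2,3) succ=(0,0,3) retry=(2,1,0)
12. T1 CAS -> counter=4 r=(3,2,3) succ=(0,0,3) retry=(3,1,0)
13. T1 LOAD -> counter=4 r=(4,2,3) succ=(0,0,3) retry=(3,1,0)
14. T1 CAS -> counter=5 r=(4,2,3) succ=(1,0,3) retry=(3,1,0)

counter=5 r=(4,2,3) succ=(1,0,3) retry=(3,1,0)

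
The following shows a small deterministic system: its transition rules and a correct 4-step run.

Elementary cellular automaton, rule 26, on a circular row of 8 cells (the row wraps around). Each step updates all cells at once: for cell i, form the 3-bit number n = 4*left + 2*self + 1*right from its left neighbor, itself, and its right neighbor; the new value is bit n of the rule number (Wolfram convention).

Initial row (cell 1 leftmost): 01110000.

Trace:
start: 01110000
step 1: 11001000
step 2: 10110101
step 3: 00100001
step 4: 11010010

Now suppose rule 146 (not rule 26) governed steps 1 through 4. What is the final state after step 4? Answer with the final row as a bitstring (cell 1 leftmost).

01010101

(re-executing steps 1..4 under rule 146; state before step 1: 01110000)
step 1: 10101000
step 2: 00000101
step 3: 10001000
step 4: 01010101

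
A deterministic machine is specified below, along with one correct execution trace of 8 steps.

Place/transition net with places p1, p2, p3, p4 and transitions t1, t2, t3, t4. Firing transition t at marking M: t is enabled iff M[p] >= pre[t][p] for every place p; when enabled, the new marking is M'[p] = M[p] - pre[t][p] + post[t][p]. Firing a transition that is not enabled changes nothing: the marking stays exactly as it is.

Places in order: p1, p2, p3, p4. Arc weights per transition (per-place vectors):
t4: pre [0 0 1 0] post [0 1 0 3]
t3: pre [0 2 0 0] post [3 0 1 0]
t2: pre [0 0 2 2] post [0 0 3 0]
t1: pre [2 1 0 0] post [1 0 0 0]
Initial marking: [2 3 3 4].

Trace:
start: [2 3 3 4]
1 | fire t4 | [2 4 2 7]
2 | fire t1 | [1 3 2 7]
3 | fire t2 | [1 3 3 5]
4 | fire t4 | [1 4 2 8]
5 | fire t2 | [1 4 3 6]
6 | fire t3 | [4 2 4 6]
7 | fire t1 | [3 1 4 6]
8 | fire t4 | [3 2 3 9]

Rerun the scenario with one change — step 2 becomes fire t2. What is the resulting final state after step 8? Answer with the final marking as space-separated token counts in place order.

4 3 4 7

(re-executing from step 2 with the substitution; state before step 2: [2 4 2 7])
2 | fire t2 | [2 4 3 5]
3 | fire t2 | [2 4 4 3]
4 | fire t4 | [2 5 3 6]
5 | fire t2 | [2 5 4 4]
6 | fire t3 | [5 3 5 4]
7 | fire t1 | [4 2 5 4]
8 | fire t4 | [4 3 4 7]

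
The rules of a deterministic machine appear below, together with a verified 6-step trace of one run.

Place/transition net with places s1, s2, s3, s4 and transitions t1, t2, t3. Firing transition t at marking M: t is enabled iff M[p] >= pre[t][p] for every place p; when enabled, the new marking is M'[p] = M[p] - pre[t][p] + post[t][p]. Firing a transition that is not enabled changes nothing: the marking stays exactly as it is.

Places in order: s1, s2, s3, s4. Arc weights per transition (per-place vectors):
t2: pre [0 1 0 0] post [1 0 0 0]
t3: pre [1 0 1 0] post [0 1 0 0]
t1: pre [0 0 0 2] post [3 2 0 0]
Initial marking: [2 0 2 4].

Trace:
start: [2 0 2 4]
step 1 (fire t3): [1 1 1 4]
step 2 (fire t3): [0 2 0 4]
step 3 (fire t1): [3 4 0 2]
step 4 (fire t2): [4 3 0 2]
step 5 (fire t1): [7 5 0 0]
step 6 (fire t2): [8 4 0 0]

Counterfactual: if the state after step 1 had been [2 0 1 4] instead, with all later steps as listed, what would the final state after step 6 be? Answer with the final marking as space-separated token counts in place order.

state after step 1 := [2 0 1 4]
step 2 (fire t3): [1 1 0 4]
step 3 (fire t1): [4 3 0 2]
step 4 (fire t2): [5 2 0 2]
step 5 (fire t1): [8 4 0 0]
step 6 (fire t2): [9 3 0 0]

9 3 0 0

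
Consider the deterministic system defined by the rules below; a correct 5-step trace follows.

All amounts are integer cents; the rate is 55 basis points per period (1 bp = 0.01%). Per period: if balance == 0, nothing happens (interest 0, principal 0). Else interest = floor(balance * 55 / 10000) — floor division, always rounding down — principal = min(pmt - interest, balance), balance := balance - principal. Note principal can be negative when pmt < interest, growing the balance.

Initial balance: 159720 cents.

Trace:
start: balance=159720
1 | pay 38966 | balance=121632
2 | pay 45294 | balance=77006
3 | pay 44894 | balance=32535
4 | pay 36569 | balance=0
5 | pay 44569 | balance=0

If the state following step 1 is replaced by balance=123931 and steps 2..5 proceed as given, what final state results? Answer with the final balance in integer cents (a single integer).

state after step 1 := balance=123931
2 | pay 45294 | balance=79318
3 | pay 44894 | balance=34860
4 | pay 36569 | balance=0
5 | pay 44569 | balance=0

0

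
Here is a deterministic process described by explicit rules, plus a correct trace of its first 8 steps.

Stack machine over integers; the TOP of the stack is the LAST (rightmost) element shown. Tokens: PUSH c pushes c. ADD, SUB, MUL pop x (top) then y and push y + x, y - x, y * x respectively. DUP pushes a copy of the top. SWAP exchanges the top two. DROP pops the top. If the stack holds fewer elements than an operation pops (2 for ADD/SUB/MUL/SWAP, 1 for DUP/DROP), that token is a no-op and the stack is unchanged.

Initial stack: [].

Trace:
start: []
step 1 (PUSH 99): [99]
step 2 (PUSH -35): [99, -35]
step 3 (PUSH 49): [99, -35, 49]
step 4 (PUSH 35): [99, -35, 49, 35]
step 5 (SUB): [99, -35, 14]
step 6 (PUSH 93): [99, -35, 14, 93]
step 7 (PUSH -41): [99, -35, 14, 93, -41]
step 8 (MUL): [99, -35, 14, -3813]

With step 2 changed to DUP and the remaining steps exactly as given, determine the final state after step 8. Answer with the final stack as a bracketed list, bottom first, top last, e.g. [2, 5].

[99, 99, 14, -3813]

(re-executing from step 2 with the substitution; state before step 2: [99])
step 2 (DUP): [99, 99]
step 3 (PUSH 49): [99, 99, 49]
step 4 (PUSH 35): [99, 99, 49, 35]
step 5 (SUB): [99, 99, 14]
step 6 (PUSH 93): [99, 99, 14, 93]
step 7 (PUSH -41): [99, 99, 14, 93, -41]
step 8 (MUL): [99, 99, 14, -3813]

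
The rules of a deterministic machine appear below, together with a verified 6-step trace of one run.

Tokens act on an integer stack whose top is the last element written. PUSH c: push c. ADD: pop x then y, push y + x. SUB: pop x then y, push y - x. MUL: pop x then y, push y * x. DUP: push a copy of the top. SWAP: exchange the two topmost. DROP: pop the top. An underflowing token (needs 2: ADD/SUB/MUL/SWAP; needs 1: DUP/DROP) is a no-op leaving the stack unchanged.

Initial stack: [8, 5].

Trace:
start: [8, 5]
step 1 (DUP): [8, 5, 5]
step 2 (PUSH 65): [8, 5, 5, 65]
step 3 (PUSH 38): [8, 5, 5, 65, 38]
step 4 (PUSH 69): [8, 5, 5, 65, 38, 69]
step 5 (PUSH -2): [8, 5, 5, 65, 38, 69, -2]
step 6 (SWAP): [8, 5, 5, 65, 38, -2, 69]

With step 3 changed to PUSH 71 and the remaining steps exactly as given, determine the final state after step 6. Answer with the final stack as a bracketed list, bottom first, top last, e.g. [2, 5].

[8, 5, 5, 65, 71, -2, 69]

(re-executing from step 3 with the substitution; state before step 3: [8, 5, 5, 65])
step 3 (PUSH 71): [8, 5, 5, 65, 71]
step 4 (PUSH 69): [8, 5, 5, 65, 71, 69]
step 5 (PUSH -2): [8, 5, 5, 65, 71, 69, -2]
step 6 (SWAP): [8, 5, 5, 65, 71, -2, 69]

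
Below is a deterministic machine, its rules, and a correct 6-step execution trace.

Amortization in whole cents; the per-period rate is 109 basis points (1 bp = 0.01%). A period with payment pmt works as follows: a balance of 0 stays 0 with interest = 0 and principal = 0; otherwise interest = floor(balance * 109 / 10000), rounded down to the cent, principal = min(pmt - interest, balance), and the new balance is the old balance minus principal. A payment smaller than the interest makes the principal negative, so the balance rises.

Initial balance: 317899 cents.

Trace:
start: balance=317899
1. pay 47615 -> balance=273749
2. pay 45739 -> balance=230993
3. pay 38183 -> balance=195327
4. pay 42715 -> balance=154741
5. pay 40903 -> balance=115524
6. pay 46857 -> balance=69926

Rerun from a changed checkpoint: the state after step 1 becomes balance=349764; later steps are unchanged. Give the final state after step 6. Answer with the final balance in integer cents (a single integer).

state after step 1 := balance=349764
2. pay 45739 -> balance=307837
3. pay 38183 -> balance=273009
4. pay 42715 -> balance=233269
5. pay 40903 -> balance=194908
6. pay 46857 -> balance=150175

150175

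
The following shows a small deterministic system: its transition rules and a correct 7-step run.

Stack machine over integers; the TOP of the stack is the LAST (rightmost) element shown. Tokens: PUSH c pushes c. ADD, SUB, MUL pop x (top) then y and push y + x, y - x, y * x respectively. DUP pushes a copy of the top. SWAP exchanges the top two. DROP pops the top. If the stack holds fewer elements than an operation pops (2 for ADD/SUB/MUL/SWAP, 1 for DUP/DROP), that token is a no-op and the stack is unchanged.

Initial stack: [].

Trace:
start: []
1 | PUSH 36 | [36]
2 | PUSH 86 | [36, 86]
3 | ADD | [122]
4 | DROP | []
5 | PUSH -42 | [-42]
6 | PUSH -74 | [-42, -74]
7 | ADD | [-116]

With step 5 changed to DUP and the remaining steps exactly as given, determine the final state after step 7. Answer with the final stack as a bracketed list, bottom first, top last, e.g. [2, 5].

[-74]

(re-executing from step 5 with the substitution; state before step 5: [])
5 | DUP | []
6 | PUSH -74 | [-74]
7 | ADD | [-74]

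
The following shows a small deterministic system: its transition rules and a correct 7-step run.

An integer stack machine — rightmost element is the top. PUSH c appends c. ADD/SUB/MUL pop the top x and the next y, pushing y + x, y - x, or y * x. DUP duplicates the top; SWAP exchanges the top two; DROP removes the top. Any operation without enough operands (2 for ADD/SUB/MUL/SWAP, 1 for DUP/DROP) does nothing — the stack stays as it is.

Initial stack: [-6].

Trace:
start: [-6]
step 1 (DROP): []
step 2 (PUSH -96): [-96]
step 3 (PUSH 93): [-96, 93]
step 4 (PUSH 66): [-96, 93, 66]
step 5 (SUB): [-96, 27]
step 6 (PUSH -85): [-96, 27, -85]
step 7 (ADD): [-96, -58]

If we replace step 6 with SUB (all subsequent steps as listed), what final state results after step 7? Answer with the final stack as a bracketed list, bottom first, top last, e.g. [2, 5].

[-123]

(re-executing from step 6 with the substitution; state before step 6: [-96, 27])
step 6 (SUB): [-123]
step 7 (ADD): [-123]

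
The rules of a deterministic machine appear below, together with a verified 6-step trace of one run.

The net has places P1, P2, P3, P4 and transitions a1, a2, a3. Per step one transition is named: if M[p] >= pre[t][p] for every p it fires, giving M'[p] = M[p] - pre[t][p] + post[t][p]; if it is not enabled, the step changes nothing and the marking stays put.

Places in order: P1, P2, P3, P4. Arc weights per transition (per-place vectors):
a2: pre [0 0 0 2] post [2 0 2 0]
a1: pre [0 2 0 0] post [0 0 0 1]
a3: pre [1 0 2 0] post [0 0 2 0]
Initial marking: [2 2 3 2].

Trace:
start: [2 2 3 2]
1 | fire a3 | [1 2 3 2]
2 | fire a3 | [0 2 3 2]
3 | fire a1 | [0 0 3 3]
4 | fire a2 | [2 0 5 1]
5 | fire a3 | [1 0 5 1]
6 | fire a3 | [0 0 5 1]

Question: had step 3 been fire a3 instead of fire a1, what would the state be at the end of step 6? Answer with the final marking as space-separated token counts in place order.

0 2 5 0

(re-executing from step 3 with the substitution; state before step 3: [0 2 3 2])
3 | fire a3 | [0 2 3 2]
4 | fire a2 | [2 2 5 0]
5 | fire a3 | [1 2 5 0]
6 | fire a3 | [0 2 5 0]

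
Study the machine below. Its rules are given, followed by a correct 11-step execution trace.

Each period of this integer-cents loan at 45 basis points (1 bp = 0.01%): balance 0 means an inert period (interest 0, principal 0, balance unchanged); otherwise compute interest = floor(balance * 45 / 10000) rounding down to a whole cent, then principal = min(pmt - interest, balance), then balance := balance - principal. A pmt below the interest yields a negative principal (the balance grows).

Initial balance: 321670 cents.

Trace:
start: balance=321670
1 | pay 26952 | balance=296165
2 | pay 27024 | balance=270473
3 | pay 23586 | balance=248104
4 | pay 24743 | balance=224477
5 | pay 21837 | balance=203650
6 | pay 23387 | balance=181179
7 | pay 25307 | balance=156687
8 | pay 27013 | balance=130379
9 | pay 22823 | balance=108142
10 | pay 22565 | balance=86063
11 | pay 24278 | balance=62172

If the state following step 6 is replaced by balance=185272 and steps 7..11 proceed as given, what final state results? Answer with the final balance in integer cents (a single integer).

state after step 6 := balance=185272
7 | pay 25307 | balance=160798
8 | pay 27013 | balance=134508
9 | pay 22823 | balance=112290
10 | pay 22565 | balance=90230
11 | pay 24278 | balance=66358

66358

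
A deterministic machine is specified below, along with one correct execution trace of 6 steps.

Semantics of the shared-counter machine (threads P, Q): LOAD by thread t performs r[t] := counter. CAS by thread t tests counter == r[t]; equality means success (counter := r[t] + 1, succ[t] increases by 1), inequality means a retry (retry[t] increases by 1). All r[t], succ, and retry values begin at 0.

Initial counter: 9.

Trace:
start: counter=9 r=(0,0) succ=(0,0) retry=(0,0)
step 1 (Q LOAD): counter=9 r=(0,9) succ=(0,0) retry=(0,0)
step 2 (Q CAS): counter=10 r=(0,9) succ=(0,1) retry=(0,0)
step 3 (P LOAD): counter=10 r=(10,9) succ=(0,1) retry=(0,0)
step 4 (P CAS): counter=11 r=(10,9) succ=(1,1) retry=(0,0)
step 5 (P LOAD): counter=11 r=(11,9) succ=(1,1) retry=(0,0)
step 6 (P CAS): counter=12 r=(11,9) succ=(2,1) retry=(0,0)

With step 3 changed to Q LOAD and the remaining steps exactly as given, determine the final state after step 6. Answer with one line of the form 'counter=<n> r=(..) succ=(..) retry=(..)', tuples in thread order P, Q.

(re-executing from step 3 with the substitution; state before step 3: counter=10 r=(0,9) succ=(0,1) retry=(0,0))
step 3 (Q LOAD): counter=10 r=(0,10) succ=(0,1) retry=(0,0)
step 4 (P CAS): counter=10 r=(0,10) succ=(0,1) retry=(1,0)
step 5 (P LOAD): counter=10 r=(10,10) succ=(0,1) retry=(1,0)
step 6 (P CAS): counter=11 r=(10,10) succ=(1,1) retry=(1,0)

counter=11 r=(10,10) succ=(1,1) retry=(1,0)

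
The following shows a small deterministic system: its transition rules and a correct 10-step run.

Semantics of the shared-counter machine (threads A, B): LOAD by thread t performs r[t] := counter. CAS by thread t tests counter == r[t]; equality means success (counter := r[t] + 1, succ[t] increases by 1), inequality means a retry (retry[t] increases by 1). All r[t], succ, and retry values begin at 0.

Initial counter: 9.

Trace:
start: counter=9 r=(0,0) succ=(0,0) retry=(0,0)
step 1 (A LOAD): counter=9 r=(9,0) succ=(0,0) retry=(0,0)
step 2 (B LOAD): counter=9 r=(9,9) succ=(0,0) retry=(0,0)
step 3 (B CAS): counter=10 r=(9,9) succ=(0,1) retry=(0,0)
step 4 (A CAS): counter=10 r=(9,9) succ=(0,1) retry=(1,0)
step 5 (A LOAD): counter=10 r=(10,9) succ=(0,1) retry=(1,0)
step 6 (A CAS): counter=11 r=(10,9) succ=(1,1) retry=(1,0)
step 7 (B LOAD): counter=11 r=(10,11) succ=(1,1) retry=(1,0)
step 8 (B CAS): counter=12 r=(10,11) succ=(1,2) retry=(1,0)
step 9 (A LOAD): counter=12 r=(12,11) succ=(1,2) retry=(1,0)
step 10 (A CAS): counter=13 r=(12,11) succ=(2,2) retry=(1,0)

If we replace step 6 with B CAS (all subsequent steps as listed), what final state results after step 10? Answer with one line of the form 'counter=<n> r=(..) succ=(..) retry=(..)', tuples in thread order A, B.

(re-executing from step 6 with the substitution; state before step 6: counter=10 r=(10,9) succ=(0,1) retry=(1,0))
step 6 (B CAS): counter=10 r=(10,9) succ=(0,1) retry=(1,1)
step 7 (B LOAD): counter=10 r=(10,10) succ=(0,1) retry=(1,1)
step 8 (B CAS): counter=11 r=(10,10) succ=(0,2) retry=(1,1)
step 9 (A LOAD): counter=11 r=(11,10) succ=(0,2) retry=(1,1)
step 10 (A CAS): counter=12 r=(11,10) succ=(1,2) retry=(1,1)

counter=12 r=(11,10) succ=(1,2) retry=(1,1)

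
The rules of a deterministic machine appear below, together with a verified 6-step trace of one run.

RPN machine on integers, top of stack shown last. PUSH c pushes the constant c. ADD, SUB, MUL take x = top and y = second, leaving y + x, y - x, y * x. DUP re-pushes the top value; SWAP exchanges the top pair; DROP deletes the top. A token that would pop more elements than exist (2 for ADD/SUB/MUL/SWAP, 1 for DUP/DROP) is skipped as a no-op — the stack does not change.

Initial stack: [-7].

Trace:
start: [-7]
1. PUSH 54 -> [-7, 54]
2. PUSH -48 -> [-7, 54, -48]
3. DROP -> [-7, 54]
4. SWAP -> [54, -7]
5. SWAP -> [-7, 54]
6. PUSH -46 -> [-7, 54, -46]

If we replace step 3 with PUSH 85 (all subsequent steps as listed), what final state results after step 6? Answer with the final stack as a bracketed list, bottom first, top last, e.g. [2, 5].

[-7, 54, -48, 85, -46]

(re-executing from step 3 with the substitution; state before step 3: [-7, 54, -48])
3. PUSH 85 -> [-7, 54, -48, 85]
4. SWAP -> [-7, 54, 85, -48]
5. SWAP -> [-7, 54, -48, 85]
6. PUSH -46 -> [-7, 54, -48, 85, -46]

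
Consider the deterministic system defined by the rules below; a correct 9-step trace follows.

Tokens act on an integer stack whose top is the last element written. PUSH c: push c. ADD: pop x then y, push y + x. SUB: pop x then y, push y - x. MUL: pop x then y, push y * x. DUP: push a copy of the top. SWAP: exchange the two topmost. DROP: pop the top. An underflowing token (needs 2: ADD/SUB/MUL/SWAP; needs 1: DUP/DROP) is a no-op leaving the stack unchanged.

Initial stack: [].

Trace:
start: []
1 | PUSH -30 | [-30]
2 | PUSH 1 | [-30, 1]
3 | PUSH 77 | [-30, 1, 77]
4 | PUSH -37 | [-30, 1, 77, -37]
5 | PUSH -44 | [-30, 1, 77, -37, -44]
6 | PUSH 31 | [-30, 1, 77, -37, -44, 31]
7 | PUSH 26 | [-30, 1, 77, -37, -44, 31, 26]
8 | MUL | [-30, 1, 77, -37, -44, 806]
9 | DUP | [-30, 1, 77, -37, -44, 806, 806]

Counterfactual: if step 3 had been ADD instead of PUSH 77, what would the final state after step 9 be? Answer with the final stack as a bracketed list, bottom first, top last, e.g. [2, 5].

(re-executing from step 3 with the substitution; state before step 3: [-30, 1])
3 | ADD | [-29]
4 | PUSH -37 | [-29, -37]
5 | PUSH -44 | [-29, -37, -44]
6 | PUSH 31 | [-29, -37, -44, 31]
7 | PUSH 26 | [-29, -37, -44, 31, 26]
8 | MUL | [-29, -37, -44, 806]
9 | DUP | [-29, -37, -44, 806, 806]

[-29, -37, -44, 806, 806]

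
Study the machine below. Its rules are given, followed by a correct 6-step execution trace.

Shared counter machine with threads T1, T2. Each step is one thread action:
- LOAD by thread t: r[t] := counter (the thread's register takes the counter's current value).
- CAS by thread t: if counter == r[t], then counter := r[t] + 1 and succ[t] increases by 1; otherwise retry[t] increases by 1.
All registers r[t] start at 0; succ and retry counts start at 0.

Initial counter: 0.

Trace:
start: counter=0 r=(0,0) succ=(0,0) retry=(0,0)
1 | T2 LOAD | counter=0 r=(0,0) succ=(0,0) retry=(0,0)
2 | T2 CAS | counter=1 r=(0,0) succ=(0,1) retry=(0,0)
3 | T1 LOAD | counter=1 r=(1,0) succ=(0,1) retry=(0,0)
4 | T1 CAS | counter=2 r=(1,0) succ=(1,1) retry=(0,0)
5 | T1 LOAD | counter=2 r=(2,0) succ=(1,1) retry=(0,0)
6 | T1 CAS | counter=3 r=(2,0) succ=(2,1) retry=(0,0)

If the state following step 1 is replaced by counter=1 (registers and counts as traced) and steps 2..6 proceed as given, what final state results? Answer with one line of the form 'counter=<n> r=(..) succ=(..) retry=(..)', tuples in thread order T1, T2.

state after step 1 := counter=1 r=(0,0) succ=(0,0) retry=(0,0)
2 | T2 CAS | counter=1 r=(0,0) succ=(0,0) retry=(0,1)
3 | T1 LOAD | counter=1 r=(1,0) succ=(0,0) retry=(0,1)
4 | T1 CAS | counter=2 r=(1,0) succ=(1,0) retry=(0,1)
5 | T1 LOAD | counter=2 r=(2,0) succ=(1,0) retry=(0,1)
6 | T1 CAS | counter=3 r=(2,0) succ=(2,0) retry=(0,1)

counter=3 r=(2,0) succ=(2,0) retry=(0,1)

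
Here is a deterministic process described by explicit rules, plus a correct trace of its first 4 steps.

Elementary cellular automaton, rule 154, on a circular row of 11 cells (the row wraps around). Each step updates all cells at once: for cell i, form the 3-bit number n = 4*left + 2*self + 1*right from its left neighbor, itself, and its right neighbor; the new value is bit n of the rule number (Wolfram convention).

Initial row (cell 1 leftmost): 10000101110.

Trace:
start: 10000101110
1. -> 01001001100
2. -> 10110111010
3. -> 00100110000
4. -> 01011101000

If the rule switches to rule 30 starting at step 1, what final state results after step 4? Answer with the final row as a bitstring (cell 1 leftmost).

(re-executing steps 1..4 under rule 30; state before step 1: 10000101110)
1. -> 11001101000
2. -> 10111001101
3. -> 00100111001
4. -> 11111100111

11111100111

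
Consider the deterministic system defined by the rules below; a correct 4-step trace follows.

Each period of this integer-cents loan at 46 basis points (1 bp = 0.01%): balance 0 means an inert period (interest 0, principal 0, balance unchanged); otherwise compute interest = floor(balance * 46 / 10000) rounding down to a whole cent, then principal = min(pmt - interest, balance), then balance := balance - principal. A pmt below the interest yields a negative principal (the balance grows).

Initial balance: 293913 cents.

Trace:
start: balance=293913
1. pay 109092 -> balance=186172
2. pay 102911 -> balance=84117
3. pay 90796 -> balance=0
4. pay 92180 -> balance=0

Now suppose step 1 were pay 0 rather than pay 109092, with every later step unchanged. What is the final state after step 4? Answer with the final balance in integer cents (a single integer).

12103

(re-executing from step 1 with the substitution; state before step 1: balance=293913)
1. pay 0 -> balance=295264
2. pay 102911 -> balance=193711
3. pay 90796 -> balance=103806
4. pay 92180 -> balance=12103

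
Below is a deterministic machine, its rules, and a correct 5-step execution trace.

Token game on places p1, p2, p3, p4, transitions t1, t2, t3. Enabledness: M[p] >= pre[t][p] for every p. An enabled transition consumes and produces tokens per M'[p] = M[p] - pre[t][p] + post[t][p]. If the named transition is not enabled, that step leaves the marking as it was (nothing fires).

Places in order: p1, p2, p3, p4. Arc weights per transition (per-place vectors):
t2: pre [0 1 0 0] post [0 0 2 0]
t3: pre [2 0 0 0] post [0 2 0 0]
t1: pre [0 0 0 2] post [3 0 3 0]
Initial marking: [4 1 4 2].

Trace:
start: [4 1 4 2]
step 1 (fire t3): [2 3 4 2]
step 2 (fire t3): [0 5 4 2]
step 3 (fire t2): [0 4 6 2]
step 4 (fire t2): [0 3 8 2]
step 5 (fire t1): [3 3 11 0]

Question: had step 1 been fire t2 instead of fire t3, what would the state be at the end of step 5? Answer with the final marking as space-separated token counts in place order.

5 0 13 0

(re-executing from step 1 with the substitution; state before step 1: [4 1 4 2])
step 1 (fire t2): [4 0 6 2]
step 2 (fire t3): [2 2 6 2]
step 3 (fire t2): [2 1 8 2]
step 4 (fire t2): [2 0 10 2]
step 5 (fire t1): [5 0 13 0]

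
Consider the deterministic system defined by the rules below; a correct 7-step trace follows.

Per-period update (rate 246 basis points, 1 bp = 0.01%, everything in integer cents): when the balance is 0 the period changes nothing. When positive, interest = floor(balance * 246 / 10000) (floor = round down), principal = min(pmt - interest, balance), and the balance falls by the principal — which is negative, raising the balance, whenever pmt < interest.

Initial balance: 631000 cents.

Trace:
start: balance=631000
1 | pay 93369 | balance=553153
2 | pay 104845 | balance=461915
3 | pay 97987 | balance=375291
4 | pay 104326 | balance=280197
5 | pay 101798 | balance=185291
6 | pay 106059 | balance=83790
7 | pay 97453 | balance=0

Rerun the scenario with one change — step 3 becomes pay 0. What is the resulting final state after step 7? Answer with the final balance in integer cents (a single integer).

(re-executing from step 3 with the substitution; state before step 3: balance=461915)
3 | pay 0 | balance=473278
4 | pay 104326 | balance=380594
5 | pay 101798 | balance=288158
6 | pay 106059 | balance=189187
7 | pay 97453 | balance=96388

96388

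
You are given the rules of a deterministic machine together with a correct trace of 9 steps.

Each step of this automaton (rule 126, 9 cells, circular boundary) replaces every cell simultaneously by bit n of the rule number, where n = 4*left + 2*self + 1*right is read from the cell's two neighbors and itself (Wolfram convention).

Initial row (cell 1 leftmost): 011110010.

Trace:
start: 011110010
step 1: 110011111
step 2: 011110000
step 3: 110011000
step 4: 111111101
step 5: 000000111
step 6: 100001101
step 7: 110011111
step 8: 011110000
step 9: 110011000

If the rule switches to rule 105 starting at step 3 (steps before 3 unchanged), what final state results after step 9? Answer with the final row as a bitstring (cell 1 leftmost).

(re-executing steps 3..9 under rule 105; state before step 3: 011110000)
step 3: 010010111
step 4: 100001101
step 5: 101101111
step 6: 111111000
step 7: 100001010
step 8: 001100101
step 9: 001100010

001100010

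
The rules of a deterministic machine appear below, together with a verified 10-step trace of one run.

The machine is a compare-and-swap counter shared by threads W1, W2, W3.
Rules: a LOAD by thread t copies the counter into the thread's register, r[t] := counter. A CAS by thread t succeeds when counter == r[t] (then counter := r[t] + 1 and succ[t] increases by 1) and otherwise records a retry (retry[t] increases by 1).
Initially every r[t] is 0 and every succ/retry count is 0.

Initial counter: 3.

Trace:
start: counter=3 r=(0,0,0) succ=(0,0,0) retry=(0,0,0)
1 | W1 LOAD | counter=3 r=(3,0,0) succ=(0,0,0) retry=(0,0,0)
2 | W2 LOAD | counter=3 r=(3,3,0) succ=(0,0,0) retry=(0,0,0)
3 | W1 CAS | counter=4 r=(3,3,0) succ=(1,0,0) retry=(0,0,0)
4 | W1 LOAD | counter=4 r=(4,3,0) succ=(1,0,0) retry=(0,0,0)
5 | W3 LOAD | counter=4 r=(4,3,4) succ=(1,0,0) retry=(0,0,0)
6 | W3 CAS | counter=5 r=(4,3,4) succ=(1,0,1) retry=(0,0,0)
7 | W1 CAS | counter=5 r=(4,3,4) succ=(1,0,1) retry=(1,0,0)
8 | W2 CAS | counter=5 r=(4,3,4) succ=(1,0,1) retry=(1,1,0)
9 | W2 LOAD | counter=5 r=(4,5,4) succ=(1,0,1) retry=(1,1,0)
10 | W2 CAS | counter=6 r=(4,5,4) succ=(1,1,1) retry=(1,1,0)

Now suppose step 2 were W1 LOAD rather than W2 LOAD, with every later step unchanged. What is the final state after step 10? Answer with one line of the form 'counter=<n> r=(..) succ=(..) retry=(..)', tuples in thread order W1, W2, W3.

(re-executing from step 2 with the substitution; state before step 2: counter=3 r=(3,0,0) succ=(0,0,0) retry=(0,0,0))
2 | W1 LOAD | counter=3 r=(3,0,0) succ=(0,0,0) retry=(0,0,0)
3 | W1 CAS | counter=4 r=(3,0,0) succ=(1,0,0) retry=(0,0,0)
4 | W1 LOAD | counter=4 r=(4,0,0) succ=(1,0,0) retry=(0,0,0)
5 | W3 LOAD | counter=4 r=(4,0,4) succ=(1,0,0) retry=(0,0,0)
6 | W3 CAS | counter=5 r=(4,0,4) succ=(1,0,1) retry=(0,0,0)
7 | W1 CAS | counter=5 r=(4,0,4) succ=(1,0,1) retry=(1,0,0)
8 | W2 CAS | counter=5 r=(4,0,4) succ=(1,0,1) retry=(1,1,0)
9 | W2 LOAD | counter=5 r=(4,5,4) succ=(1,0,1) retry=(1,1,0)
10 | W2 CAS | counter=6 r=(4,5,4) succ=(1,1,1) retry=(1,1,0)

counter=6 r=(4,5,4) succ=(1,1,1) retry=(1,1,0)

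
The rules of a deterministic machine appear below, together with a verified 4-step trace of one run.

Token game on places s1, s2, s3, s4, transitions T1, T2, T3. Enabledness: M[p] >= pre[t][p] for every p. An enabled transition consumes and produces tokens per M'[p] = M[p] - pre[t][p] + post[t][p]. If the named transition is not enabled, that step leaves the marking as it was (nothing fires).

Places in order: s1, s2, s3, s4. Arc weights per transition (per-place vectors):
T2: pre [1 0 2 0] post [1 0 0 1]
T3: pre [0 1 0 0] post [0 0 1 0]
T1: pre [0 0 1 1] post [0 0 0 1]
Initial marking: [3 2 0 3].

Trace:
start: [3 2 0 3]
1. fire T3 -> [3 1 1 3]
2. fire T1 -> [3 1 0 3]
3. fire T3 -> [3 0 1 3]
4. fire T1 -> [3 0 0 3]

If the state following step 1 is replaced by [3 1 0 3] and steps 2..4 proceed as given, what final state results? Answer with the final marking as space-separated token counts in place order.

state after step 1 := [3 1 0 3]
2. fire T1 -> [3 1 0 3]
3. fire T3 -> [3 0 1 3]
4. fire T1 -> [3 0 0 3]

3 0 0 3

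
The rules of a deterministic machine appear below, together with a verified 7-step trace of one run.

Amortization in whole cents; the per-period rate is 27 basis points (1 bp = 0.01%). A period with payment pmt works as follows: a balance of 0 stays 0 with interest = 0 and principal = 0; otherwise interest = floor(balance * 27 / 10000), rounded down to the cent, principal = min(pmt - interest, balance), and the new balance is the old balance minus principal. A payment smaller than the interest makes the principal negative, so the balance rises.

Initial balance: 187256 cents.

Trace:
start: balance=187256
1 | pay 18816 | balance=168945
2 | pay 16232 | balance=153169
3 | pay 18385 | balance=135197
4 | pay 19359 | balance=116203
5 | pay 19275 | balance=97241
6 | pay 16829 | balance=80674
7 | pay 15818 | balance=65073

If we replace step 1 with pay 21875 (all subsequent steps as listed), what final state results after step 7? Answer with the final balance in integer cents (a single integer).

(re-executing from step 1 with the substitution; state before step 1: balance=187256)
1 | pay 21875 | balance=165886
2 | pay 16232 | balance=150101
3 | pay 18385 | balance=132121
4 | pay 19359 | balance=113118
5 | pay 19275 | balance=94148
6 | pay 16829 | balance=77573
7 | pay 15818 | balance=61964

61964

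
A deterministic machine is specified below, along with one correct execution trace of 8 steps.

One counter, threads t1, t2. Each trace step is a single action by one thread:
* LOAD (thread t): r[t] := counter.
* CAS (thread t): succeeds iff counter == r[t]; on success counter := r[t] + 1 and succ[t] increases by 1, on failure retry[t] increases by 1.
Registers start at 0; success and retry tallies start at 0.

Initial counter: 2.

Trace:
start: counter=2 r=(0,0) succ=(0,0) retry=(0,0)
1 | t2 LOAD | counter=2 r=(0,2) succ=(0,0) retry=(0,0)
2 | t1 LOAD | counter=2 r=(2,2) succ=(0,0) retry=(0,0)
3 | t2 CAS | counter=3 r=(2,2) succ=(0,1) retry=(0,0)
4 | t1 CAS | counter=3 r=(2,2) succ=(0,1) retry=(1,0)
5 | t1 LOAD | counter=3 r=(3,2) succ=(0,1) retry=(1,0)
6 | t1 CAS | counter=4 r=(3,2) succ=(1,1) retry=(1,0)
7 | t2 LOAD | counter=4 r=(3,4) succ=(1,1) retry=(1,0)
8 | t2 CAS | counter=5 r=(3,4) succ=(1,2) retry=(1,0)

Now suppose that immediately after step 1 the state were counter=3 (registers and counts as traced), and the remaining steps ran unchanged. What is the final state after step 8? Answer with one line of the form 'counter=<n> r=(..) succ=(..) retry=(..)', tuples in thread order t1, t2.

counter=6 r=(4,5) succ=(2,1) retry=(0,1)

state after step 1 := counter=3 r=(0,2) succ=(0,0) retry=(0,0)
2 | t1 LOAD | counter=3 r=(3,2) succ=(0,0) retry=(0,0)
3 | t2 CAS | counter=3 r=(3,2) succ=(0,0) retry=(0,1)
4 | t1 CAS | counter=4 r=(3,2) succ=(1,0) retry=(0,1)
5 | t1 LOAD | counter=4 r=(4,2) succ=(1,0) retry=(0,1)
6 | t1 CAS | counter=5 r=(4,2) succ=(2,0) retry=(0,1)
7 | t2 LOAD | counter=5 r=(4,5) succ=(2,0) retry=(0,1)
8 | t2 CAS | counter=6 r=(4,5) succ=(2,1) retry=(0,1)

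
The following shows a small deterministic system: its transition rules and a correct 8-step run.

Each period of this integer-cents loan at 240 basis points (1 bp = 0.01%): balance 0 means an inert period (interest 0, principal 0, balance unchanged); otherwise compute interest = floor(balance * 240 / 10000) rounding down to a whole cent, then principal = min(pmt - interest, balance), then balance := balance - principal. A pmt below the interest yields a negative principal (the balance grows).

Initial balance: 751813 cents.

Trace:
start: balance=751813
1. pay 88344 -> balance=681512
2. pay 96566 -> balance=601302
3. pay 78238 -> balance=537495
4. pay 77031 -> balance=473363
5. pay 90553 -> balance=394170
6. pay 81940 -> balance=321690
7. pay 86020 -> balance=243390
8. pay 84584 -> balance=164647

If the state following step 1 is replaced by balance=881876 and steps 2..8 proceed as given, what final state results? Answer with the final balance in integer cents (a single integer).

state after step 1 := balance=881876
2. pay 96566 -> balance=806475
3. pay 78238 -> balance=747592
4. pay 77031 -> balance=688503
5. pay 90553 -> balance=614474
6. pay 81940 -> balance=547281
7. pay 86020 -> balance=474395
8. pay 84584 -> balance=401196

401196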